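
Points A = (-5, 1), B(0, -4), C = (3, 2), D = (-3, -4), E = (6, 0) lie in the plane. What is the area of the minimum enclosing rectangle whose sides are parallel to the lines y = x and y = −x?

In coordinates u = x + y, v = x − y the rectangle is axis-aligned; the map (x,y)→(u,v) scales areas by 2.
u-values: -4, -4, 5, -7, 6; range = 6 − (-7) = 13.
v-values: -6, 4, 1, 1, 6; range = 6 − (-6) = 12.
Area = (13 × 12) / 2 = 78.

78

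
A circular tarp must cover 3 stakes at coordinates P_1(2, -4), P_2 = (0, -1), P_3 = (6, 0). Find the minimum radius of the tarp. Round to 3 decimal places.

3.102

Side lengths²: P_1P_2² = 13, P_1P_3² = 32, P_2P_3² = 37.
Since P_2P_3² = 37 < 32 + 13 = 45, the triangle is acute, so the smallest enclosing circle is the circumcircle.
Circumcentre = (3.1, -1.1), r² = 9.62.
r = √(9.62) ≈ 3.102.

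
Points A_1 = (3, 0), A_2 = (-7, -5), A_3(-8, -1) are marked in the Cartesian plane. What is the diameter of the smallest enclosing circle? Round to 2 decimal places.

Side lengths²: A_1A_2² = 125, A_1A_3² = 122, A_2A_3² = 17.
Since A_1A_2² = 125 < 122 + 17 = 139, the triangle is acute, so the smallest enclosing circle is the circumcircle.
Circumcentre = (-43/18, -31/18), r² = 5185/162.
Diameter = 2r = 2√(5185/162) ≈ 11.31.

11.31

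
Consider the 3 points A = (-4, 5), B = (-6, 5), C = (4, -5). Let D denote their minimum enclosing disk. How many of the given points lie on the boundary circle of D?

2

Side lengths²: AB² = 4, AC² = 164, BC² = 200.
Since BC² = 200 ≥ 164 + 4 = 168, the angle opposite BC is not acute, so the smallest enclosing circle has BC as diameter.
Centre = midpoint of BC = (-1, 0), r² = 200/4 = 50.
The points at distance exactly r from the centre are B, C — 2 points.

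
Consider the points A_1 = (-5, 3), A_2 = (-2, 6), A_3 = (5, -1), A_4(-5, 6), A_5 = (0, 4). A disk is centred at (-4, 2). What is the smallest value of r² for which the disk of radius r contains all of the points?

90

The required radius is the distance from (-4, 2) to the farthest point.
Squared distances: 2, 20, 90, 17, 20.
Maximum is 90, attained at A_3.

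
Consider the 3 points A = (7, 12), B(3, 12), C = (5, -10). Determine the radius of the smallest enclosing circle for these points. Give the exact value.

122/11

Side lengths²: AB² = 16, AC² = 488, BC² = 488.
Since BC² = 488 < 488 + 16 = 504, the triangle is acute, so the smallest enclosing circle is the circumcircle.
Circumcentre = (5, 12/11), r² = 14884/121.
r = √(14884/121) = 122/11.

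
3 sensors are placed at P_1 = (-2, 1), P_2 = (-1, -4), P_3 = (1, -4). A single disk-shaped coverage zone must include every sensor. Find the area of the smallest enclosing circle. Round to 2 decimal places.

26.70

Side lengths²: P_1P_2² = 26, P_1P_3² = 34, P_2P_3² = 4.
Since P_1P_3² = 34 ≥ 26 + 4 = 30, the angle opposite P_1P_3 is not acute, so the smallest enclosing circle has P_1P_3 as diameter.
Centre = midpoint of P_1P_3 = (-0.5, -1.5), r² = 34/4 = 8.5.
Area = π·r² = π·8.5 ≈ 26.70.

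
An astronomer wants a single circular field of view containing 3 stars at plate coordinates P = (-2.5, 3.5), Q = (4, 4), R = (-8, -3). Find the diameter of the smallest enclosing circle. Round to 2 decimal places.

Side lengths²: PQ² = 42.5, PR² = 72.5, QR² = 193.
Since QR² = 193 ≥ 72.5 + 42.5 = 115, the angle opposite QR is not acute, so the smallest enclosing circle has QR as diameter.
Centre = midpoint of QR = (-2, 0.5), r² = 193/4 = 48.25.
Diameter = 2r = 2√(48.25) ≈ 13.89.

13.89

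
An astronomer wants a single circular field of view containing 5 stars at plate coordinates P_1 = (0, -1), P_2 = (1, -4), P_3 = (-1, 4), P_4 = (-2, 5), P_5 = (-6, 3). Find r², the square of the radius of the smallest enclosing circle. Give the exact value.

25

By Welzl's lemma the MEC is supported by two points (diametrically opposite) or three points (on a circumcircle).
The minimum enclosing circle is determined by three boundary points: P_2, P_4, P_5.
Their circumcentre is (-2, 0) with r² = 25.
The farthest remaining point P_3 is at distance² 17 ≤ 25.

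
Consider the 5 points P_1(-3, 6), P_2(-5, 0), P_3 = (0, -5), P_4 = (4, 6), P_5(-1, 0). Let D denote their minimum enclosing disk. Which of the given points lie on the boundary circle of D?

The minimum enclosing circle of a finite set is fixed by two of the points (as a diameter) or three (as a circumcircle).
The minimum enclosing circle is determined by three boundary points: P_1, P_3, P_4.
Their circumcentre is (0.5, 23/22) with r² = 8905/242.
The farthest remaining point P_2 is at distance² 7585/242 ≤ 8905/242.
The points at distance exactly r from the centre are P_1, P_3, P_4 — 3 points.

P_1, P_3, P_4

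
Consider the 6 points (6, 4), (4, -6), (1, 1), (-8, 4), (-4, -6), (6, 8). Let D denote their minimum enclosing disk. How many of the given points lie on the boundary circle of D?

By Welzl's lemma the MEC is supported by two points (diametrically opposite) or three points (on a circumcircle).
The minimum enclosing circle is determined by three boundary points: (-8, 4), (-4, -6), (6, 8).
Their circumcentre is (11/39, 59/39) with r² = 113738/1521.
The farthest remaining point (4, -6) is at distance² 106874/1521 ≤ 113738/1521.
The points at distance exactly r from the centre are (-8, 4), (-4, -6), (6, 8) — 3 points.

3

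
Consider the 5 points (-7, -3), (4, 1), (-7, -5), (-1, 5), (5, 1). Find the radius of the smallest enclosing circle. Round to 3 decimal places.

6.716

A smallest enclosing disk is always determined by at most three of the input points on its boundary.
The minimum enclosing circle is determined by three boundary points: (-7, -5), (-1, 5), (5, 1).
Their circumcentre is (-8/7, -12/7) with r² = 2210/49.
The farthest remaining point (-7, -3) is at distance² 1762/49 ≤ 2210/49.
r = √(2210/49) ≈ 6.716.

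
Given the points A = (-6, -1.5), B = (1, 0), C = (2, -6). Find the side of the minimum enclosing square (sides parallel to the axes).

8

The bounding box has width 8 and height 6.
An axis-aligned square enclosing the set must have side ≥ max(width, height).
So the minimum side is max(8, 6) = 8.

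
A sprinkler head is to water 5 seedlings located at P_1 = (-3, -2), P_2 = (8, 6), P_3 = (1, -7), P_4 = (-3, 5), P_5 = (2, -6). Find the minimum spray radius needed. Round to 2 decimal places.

7.58

The minimum enclosing circle of a finite set is fixed by two of the points (as a diameter) or three (as a circumcircle).
The minimum enclosing circle is determined by three boundary points: P_2, P_3, P_4.
Their circumcentre is (101/34, 11/34) with r² = 33245/578.
The farthest remaining point P_1 is at distance² 23725/578 ≤ 33245/578.
r = √(33245/578) ≈ 7.58.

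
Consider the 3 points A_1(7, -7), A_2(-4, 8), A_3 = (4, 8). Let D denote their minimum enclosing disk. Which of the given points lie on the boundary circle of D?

A_1, A_2

Side lengths²: A_1A_2² = 346, A_1A_3² = 234, A_2A_3² = 64.
Since A_1A_2² = 346 ≥ 234 + 64 = 298, the angle opposite A_1A_2 is not acute, so the smallest enclosing circle has A_1A_2 as diameter.
Centre = midpoint of A_1A_2 = (1.5, 0.5), r² = 346/4 = 86.5.
The points at distance exactly r from the centre are A_1, A_2 — 2 points.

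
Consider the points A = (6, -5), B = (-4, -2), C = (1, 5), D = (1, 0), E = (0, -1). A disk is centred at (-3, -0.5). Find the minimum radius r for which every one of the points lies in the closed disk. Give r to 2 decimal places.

The required radius is the distance from (-3, -0.5) to the farthest point.
Squared distances: 101.25, 3.25, 46.25, 16.25, 9.25.
Maximum is 101.25, attained at A.
r = √(101.25) ≈ 10.06.

10.06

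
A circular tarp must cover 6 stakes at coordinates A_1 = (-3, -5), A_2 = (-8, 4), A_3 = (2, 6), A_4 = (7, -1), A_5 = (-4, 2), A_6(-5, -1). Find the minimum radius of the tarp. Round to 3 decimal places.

7.906

By Welzl's lemma the MEC is supported by two points (diametrically opposite) or three points (on a circumcircle).
The farthest pair is A_2–A_4 with squared distance 250. The circle on this segment as diameter has centre (-0.5, 1.5) and r² = 250/4 = 62.5.
Check A_1: distance² to centre = 48.5 ≤ 62.5, so it lies inside.
All remaining points lie in this disk, and no smaller disk contains both endpoints, so this is the minimum enclosing circle.
r = √(62.5) ≈ 7.906.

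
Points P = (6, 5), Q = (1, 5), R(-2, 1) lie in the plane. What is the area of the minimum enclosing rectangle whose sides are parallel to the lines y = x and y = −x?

30

In coordinates u = x + y, v = x − y the rectangle is axis-aligned; the map (x,y)→(u,v) scales areas by 2.
u-values: 11, 6, -1; range = 11 − (-1) = 12.
v-values: 1, -4, -3; range = 1 − (-4) = 5.
Area = (12 × 5) / 2 = 30.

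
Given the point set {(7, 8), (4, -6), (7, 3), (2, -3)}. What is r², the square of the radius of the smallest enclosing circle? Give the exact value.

The farthest pair is (7, 8)–(4, -6) with squared distance 205. The circle on this segment as diameter has centre (5.5, 1) and r² = 205/4 = 51.25.
Check (7, 3): distance² to centre = 6.25 ≤ 51.25, so it lies inside.
All remaining points lie in this disk, and no smaller disk contains both endpoints, so this is the minimum enclosing circle.

51.25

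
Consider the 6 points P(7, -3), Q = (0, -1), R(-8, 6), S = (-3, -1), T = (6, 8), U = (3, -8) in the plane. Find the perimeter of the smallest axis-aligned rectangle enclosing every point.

62

Width = max x − min x = 7 − (-8) = 15.
Height = max y − min y = 8 − (-8) = 16.
Perimeter = 2(15 + 16) = 62.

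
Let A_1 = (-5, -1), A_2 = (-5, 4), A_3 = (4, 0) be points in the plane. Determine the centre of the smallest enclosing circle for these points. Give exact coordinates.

Side lengths²: A_1A_2² = 25, A_1A_3² = 82, A_2A_3² = 97.
Since A_2A_3² = 97 < 82 + 25 = 107, the triangle is acute, so the smallest enclosing circle is the circumcircle.
Circumcentre = (-13/18, 1.5), r² = 3977/162.
Centre = (-13/18, 1.5).

(-13/18, 1.5)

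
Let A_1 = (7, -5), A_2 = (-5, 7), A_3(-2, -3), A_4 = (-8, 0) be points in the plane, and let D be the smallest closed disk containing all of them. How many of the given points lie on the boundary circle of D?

By Welzl's lemma the MEC is supported by two points (diametrically opposite) or three points (on a circumcircle).
The minimum enclosing circle is determined by three boundary points: A_1, A_2, A_4.
Their circumcentre is (0.5, 0.5) with r² = 72.5.
The farthest remaining point A_3 is at distance² 18.5 ≤ 72.5.
The points at distance exactly r from the centre are A_1, A_2, A_4 — 3 points.

3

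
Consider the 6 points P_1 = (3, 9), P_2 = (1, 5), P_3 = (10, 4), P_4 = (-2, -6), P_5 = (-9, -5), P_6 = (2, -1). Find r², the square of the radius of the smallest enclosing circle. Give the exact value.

A smallest enclosing disk is always determined by at most three of the input points on its boundary.
The farthest pair is P_3–P_5 with squared distance 442. The circle on this segment as diameter has centre (0.5, -0.5) and r² = 442/4 = 110.5.
Check P_1: distance² to centre = 96.5 ≤ 110.5, so it lies inside.
All remaining points lie in this disk, and no smaller disk contains both endpoints, so this is the minimum enclosing circle.

110.5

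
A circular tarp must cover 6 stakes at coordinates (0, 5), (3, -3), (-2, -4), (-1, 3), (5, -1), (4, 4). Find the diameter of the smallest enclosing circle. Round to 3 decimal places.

By Welzl's lemma the MEC is supported by two points (diametrically opposite) or three points (on a circumcircle).
The minimum enclosing circle is determined by three boundary points: (0, 5), (-2, -4), (4, 4).
Their circumcentre is (17/19, 3/38) with r² = 36125/1444.
The farthest remaining point (5, -1) is at distance² 26017/1444 ≤ 36125/1444.
Diameter = 2r = 2√(36125/1444) ≈ 10.003.

10.003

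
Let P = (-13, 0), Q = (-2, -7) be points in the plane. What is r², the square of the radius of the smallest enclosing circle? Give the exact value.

42.5

The smallest circle enclosing two points has them as diameter endpoints.
Centre = midpoint = (-7.5, -3.5); r² = |PQ|²/4 = 170/4 = 42.5.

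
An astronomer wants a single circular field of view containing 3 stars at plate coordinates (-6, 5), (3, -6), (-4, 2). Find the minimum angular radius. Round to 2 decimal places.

7.11

Call the three points A, B, C in the order given.
Side lengths²: AB² = 202, AC² = 13, BC² = 113.
Since AB² = 202 ≥ 113 + 13 = 126, the angle opposite AB is not acute, so the smallest enclosing circle has AB as diameter.
Centre = midpoint of AB = (-1.5, -0.5), r² = 202/4 = 50.5.
r = √(50.5) ≈ 7.11.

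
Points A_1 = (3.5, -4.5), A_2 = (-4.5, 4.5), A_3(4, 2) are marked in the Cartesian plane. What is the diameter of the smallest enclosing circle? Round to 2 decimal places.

Side lengths²: A_1A_2² = 145, A_1A_3² = 42.5, A_2A_3² = 78.5.
Since A_1A_2² = 145 ≥ 78.5 + 42.5 = 121, the angle opposite A_1A_2 is not acute, so the smallest enclosing circle has A_1A_2 as diameter.
Centre = midpoint of A_1A_2 = (-0.5, 0), r² = 145/4 = 36.25.
Diameter = 2r = 2√(36.25) ≈ 12.04.

12.04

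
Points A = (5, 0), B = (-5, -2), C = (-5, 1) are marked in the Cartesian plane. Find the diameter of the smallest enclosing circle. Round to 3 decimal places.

10.249

Side lengths²: AB² = 104, AC² = 101, BC² = 9.
Since AB² = 104 < 101 + 9 = 110, the triangle is acute, so the smallest enclosing circle is the circumcircle.
Circumcentre = (-0.1, -0.5), r² = 26.26.
Diameter = 2r = 2√(26.26) ≈ 10.249.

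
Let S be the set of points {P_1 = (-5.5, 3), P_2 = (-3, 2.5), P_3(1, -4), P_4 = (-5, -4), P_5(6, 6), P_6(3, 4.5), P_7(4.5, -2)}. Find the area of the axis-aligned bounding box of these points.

115

x ranges over [-5.5, 6], width 11.5.
y ranges over [-4, 6], height 10.
Area = 11.5 × 10 = 115.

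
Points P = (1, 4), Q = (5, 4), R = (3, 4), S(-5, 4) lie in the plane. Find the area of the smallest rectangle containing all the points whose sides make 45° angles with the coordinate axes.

50

In coordinates u = x + y, v = x − y the rectangle is axis-aligned; the map (x,y)→(u,v) scales areas by 2.
u-values: 5, 9, 7, -1; range = 9 − (-1) = 10.
v-values: -3, 1, -1, -9; range = 1 − (-9) = 10.
Area = (10 × 10) / 2 = 50.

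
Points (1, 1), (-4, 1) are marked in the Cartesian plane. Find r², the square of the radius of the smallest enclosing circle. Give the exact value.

6.25

The smallest circle enclosing two points has them as diameter endpoints.
Centre = midpoint = (-1.5, 1); r² = |(1, 1)−(-4, 1)|²/4 = 25/4 = 6.25.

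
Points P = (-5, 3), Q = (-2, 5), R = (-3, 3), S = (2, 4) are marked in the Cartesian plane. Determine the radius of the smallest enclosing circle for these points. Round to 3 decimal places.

The minimum enclosing circle of a finite set is fixed by two of the points (as a diameter) or three (as a circumcircle).
The farthest pair is P–S with squared distance 50. The circle on this segment as diameter has centre (-1.5, 3.5) and r² = 50/4 = 12.5.
Check Q: distance² to centre = 2.5 ≤ 12.5, so it lies inside.
All remaining points lie in this disk, and no smaller disk contains both endpoints, so this is the minimum enclosing circle.
r = √(12.5) ≈ 3.536.

3.536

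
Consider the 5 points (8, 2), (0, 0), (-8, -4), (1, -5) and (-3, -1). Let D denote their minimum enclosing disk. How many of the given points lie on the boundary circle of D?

2

By Welzl's lemma the MEC is supported by two points (diametrically opposite) or three points (on a circumcircle).
The farthest pair is (8, 2)–(-8, -4) with squared distance 292. The circle on this segment as diameter has centre (0, -1) and r² = 292/4 = 73.
Check (0, 0): distance² to centre = 1 ≤ 73, so it lies inside.
All remaining points lie in this disk, and no smaller disk contains both endpoints, so this is the minimum enclosing circle.
The points at distance exactly r from the centre are (8, 2), (-8, -4) — 2 points.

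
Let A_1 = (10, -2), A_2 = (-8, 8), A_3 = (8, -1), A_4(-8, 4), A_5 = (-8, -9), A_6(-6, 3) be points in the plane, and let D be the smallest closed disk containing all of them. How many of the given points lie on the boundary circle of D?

3

A smallest enclosing disk is always determined by at most three of the input points on its boundary.
The minimum enclosing circle is determined by three boundary points: A_1, A_2, A_5.
Their circumcentre is (-17/18, -0.5) with r² = 19769/162.
The farthest remaining point A_3 is at distance² 13001/162 ≤ 19769/162.
The points at distance exactly r from the centre are A_1, A_2, A_5 — 3 points.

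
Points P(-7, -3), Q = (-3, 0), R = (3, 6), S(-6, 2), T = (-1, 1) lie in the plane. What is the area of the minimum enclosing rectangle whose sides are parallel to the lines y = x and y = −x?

57

In coordinates u = x + y, v = x − y the rectangle is axis-aligned; the map (x,y)→(u,v) scales areas by 2.
u-values: -10, -3, 9, -4, 0; range = 9 − (-10) = 19.
v-values: -4, -3, -3, -8, -2; range = -2 − (-8) = 6.
Area = (19 × 6) / 2 = 57.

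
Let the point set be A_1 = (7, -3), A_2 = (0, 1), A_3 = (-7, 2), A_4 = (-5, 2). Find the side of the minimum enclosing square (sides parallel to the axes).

14

The bounding box has width 14 and height 5.
An axis-aligned square enclosing the set must have side ≥ max(width, height).
So the minimum side is max(14, 5) = 14.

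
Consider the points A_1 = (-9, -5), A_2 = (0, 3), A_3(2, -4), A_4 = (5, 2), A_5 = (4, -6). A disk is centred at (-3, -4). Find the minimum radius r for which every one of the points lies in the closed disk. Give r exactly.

10

The required radius is the distance from (-3, -4) to the farthest point.
Squared distances: 37, 58, 25, 100, 53.
Maximum is 100, attained at A_4.
r = √100 = 10.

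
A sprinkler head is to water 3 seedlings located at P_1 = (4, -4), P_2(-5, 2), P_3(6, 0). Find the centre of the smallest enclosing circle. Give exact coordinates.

(0.375, 0.3125)

Side lengths²: P_1P_2² = 117, P_1P_3² = 20, P_2P_3² = 125.
Since P_2P_3² = 125 < 117 + 20 = 137, the triangle is acute, so the smallest enclosing circle is the circumcircle.
Circumcentre = (0.375, 0.3125), r² = 31.73828125.
Centre = (0.375, 0.3125).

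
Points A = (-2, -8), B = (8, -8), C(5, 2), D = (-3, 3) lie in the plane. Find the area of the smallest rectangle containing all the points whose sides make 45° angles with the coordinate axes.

187

In coordinates u = x + y, v = x − y the rectangle is axis-aligned; the map (x,y)→(u,v) scales areas by 2.
u-values: -10, 0, 7, 0; range = 7 − (-10) = 17.
v-values: 6, 16, 3, -6; range = 16 − (-6) = 22.
Area = (17 × 22) / 2 = 187.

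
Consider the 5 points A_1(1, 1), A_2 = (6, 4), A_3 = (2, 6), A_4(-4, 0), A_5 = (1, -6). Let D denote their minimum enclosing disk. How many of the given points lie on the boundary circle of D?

A smallest enclosing disk is always determined by at most three of the input points on its boundary.
The farthest pair is A_3–A_5 with squared distance 145. The circle on this segment as diameter has centre (1.5, 0) and r² = 145/4 = 36.25.
Check A_1: distance² to centre = 1.25 ≤ 36.25, so it lies inside.
All remaining points lie in this disk, and no smaller disk contains both endpoints, so this is the minimum enclosing circle.
The points at distance exactly r from the centre are A_2, A_3, A_5 — 3 points.

3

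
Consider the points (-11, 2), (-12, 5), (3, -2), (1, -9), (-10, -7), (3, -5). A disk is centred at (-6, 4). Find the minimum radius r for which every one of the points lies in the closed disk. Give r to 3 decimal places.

14.765

The required radius is the distance from (-6, 4) to the farthest point.
Squared distances: 29, 37, 117, 218, 137, 162.
Maximum is 218, attained at (1, -9).
r = √218 ≈ 14.765.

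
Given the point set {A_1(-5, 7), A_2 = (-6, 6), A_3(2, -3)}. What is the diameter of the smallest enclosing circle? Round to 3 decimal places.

Side lengths²: A_1A_2² = 2, A_1A_3² = 149, A_2A_3² = 145.
Since A_1A_3² = 149 ≥ 145 + 2 = 147, the angle opposite A_1A_3 is not acute, so the smallest enclosing circle has A_1A_3 as diameter.
Centre = midpoint of A_1A_3 = (-1.5, 2), r² = 149/4 = 37.25.
Diameter = 2r = 2√(37.25) ≈ 12.207.

12.207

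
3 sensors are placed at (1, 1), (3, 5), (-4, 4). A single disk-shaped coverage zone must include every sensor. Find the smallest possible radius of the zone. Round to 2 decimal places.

3.55

Call the three points A, B, C in the order given.
Side lengths²: AB² = 20, AC² = 34, BC² = 50.
Since BC² = 50 < 34 + 20 = 54, the triangle is acute, so the smallest enclosing circle is the circumcircle.
Circumcentre = (-6/13, 55/13), r² = 2125/169.
r = √(2125/169) ≈ 3.55.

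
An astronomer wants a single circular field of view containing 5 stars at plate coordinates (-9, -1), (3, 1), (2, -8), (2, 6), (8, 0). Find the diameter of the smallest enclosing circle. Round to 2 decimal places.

17.03

The farthest pair is (-9, -1)–(8, 0) with squared distance 290. The circle on this segment as diameter has centre (-0.5, -0.5) and r² = 290/4 = 72.5.
Check (3, 1): distance² to centre = 14.5 ≤ 72.5, so it lies inside.
All remaining points lie in this disk, and no smaller disk contains both endpoints, so this is the minimum enclosing circle.
Diameter = 2r = 2√(72.5) ≈ 17.03.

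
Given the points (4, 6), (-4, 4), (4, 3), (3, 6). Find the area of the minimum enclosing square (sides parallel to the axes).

64

The bounding box has width 8 and height 3.
An axis-aligned square enclosing the set must have side ≥ max(width, height).
So the minimum side is max(8, 3) = 8.
Area = 8² = 64.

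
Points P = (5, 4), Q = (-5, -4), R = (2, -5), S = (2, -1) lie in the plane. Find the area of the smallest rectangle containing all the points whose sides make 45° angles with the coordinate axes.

In coordinates u = x + y, v = x − y the rectangle is axis-aligned; the map (x,y)→(u,v) scales areas by 2.
u-values: 9, -9, -3, 1; range = 9 − (-9) = 18.
v-values: 1, -1, 7, 3; range = 7 − (-1) = 8.
Area = (18 × 8) / 2 = 72.

72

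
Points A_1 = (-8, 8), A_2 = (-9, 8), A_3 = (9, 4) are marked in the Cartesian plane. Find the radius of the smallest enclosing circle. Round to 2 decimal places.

Side lengths²: A_1A_2² = 1, A_1A_3² = 305, A_2A_3² = 340.
Since A_2A_3² = 340 ≥ 305 + 1 = 306, the angle opposite A_2A_3 is not acute, so the smallest enclosing circle has A_2A_3 as diameter.
Centre = midpoint of A_2A_3 = (0, 6), r² = 340/4 = 85.
r = √85 ≈ 9.22.

9.22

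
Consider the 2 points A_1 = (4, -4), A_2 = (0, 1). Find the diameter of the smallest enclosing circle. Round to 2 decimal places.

The smallest circle enclosing two points has them as diameter endpoints.
Centre = midpoint = (2, -1.5); r² = |A_1A_2|²/4 = 41/4 = 10.25.
Diameter = 2r = 2√(10.25) ≈ 6.40.

6.40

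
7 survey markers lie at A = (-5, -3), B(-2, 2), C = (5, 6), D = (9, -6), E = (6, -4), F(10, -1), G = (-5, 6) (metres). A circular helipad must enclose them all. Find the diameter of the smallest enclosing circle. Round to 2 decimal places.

18.44

A smallest enclosing disk is always determined by at most three of the input points on its boundary.
The farthest pair is D–G with squared distance 340. The circle on this segment as diameter has centre (2, 0) and r² = 340/4 = 85.
Check A: distance² to centre = 58 ≤ 85, so it lies inside.
All remaining points lie in this disk, and no smaller disk contains both endpoints, so this is the minimum enclosing circle.
Diameter = 2r = 2√85 ≈ 18.44.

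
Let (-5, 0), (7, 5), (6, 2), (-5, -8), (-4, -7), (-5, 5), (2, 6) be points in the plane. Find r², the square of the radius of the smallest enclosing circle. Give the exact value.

78.25

The farthest pair is (7, 5)–(-5, -8) with squared distance 313. The circle on this segment as diameter has centre (1, -1.5) and r² = 313/4 = 78.25.
Check (-5, 0): distance² to centre = 38.25 ≤ 78.25, so it lies inside.
All remaining points lie in this disk, and no smaller disk contains both endpoints, so this is the minimum enclosing circle.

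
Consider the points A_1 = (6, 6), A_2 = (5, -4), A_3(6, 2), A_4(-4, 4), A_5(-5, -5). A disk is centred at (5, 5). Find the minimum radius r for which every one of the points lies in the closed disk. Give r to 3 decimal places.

14.142

The required radius is the distance from (5, 5) to the farthest point.
Squared distances: 2, 81, 10, 82, 200.
Maximum is 200, attained at A_5.
r = √200 ≈ 14.142.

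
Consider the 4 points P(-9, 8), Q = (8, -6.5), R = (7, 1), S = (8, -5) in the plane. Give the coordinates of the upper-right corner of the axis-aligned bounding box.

(8, 8)

x-range [-9, 8], y-range [-6.5, 8].
The upper-right corner is (8, 8).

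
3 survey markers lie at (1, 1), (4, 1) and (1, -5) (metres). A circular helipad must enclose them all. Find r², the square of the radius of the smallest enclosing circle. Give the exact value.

11.25

Call the three points A, B, C in the order given.
Side lengths²: AB² = 9, AC² = 36, BC² = 45.
Since BC² = 45 ≥ 36 + 9 = 45, the angle opposite BC is not acute, so the smallest enclosing circle has BC as diameter.
Centre = midpoint of BC = (2.5, -2), r² = 45/4 = 11.25.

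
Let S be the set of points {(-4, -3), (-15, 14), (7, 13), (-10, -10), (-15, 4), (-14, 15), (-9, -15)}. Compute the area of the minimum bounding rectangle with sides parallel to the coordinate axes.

660

x ranges over [-15, 7], width 22.
y ranges over [-15, 15], height 30.
Area = 22 × 30 = 660.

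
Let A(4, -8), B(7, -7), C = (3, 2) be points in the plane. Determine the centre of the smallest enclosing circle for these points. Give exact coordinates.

(247/62, -183/62)

Side lengths²: AB² = 10, AC² = 101, BC² = 97.
Since AC² = 101 < 97 + 10 = 107, the triangle is acute, so the smallest enclosing circle is the circumcircle.
Circumcentre = (247/62, -183/62), r² = 48985/1922.
Centre = (247/62, -183/62).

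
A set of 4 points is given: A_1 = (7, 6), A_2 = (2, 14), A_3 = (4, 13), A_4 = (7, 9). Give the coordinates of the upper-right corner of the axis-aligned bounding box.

(7, 14)

x-range [2, 7], y-range [6, 14].
The upper-right corner is (7, 14).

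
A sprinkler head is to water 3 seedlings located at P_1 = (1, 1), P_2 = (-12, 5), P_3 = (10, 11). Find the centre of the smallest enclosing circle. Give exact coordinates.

Side lengths²: P_1P_2² = 185, P_1P_3² = 181, P_2P_3² = 520.
Since P_2P_3² = 520 ≥ 185 + 181 = 366, the angle opposite P_2P_3 is not acute, so the smallest enclosing circle has P_2P_3 as diameter.
Centre = midpoint of P_2P_3 = (-1, 8), r² = 520/4 = 130.
Centre = (-1, 8).

(-1, 8)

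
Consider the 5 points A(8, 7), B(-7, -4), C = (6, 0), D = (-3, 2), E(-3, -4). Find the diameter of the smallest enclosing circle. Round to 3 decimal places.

18.601

By Welzl's lemma the MEC is supported by two points (diametrically opposite) or three points (on a circumcircle).
The farthest pair is A–B with squared distance 346. The circle on this segment as diameter has centre (0.5, 1.5) and r² = 346/4 = 86.5.
Check C: distance² to centre = 32.5 ≤ 86.5, so it lies inside.
All remaining points lie in this disk, and no smaller disk contains both endpoints, so this is the minimum enclosing circle.
Diameter = 2r = 2√(86.5) ≈ 18.601.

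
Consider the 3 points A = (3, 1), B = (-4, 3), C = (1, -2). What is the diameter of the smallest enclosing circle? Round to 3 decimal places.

Side lengths²: AB² = 53, AC² = 13, BC² = 50.
Since AB² = 53 < 50 + 13 = 63, the triangle is acute, so the smallest enclosing circle is the circumcircle.
Circumcentre = (-0.7, 1.3), r² = 13.78.
Diameter = 2r = 2√(13.78) ≈ 7.424.

7.424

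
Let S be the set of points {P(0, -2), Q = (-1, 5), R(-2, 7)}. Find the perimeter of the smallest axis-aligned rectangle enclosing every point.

22

Width = max x − min x = 0 − (-2) = 2.
Height = max y − min y = 7 − (-2) = 9.
Perimeter = 2(2 + 9) = 22.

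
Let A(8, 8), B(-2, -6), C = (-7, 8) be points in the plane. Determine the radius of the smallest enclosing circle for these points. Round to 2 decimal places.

Side lengths²: AB² = 296, AC² = 225, BC² = 221.
Since AB² = 296 < 225 + 221 = 446, the triangle is acute, so the smallest enclosing circle is the circumcircle.
Circumcentre = (0.5, 39/14), r² = 8177/98.
r = √(8177/98) ≈ 9.13.

9.13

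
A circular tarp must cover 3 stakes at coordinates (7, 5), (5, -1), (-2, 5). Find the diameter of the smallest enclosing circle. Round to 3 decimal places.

Call the three points A, B, C in the order given.
Side lengths²: AB² = 40, AC² = 81, BC² = 85.
Since BC² = 85 < 81 + 40 = 121, the triangle is acute, so the smallest enclosing circle is the circumcircle.
Circumcentre = (2.5, 19/6), r² = 425/18.
Diameter = 2r = 2√(425/18) ≈ 9.718.

9.718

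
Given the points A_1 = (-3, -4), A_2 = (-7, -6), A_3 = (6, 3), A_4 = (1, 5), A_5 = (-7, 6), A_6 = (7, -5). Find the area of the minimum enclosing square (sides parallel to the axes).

196

The bounding box has width 14 and height 12.
An axis-aligned square enclosing the set must have side ≥ max(width, height).
So the minimum side is max(14, 12) = 14.
Area = 14² = 196.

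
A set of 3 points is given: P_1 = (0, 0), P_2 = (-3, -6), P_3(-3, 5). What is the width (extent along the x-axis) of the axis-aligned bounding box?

3

max x = 0, min x = -3, so width = 3.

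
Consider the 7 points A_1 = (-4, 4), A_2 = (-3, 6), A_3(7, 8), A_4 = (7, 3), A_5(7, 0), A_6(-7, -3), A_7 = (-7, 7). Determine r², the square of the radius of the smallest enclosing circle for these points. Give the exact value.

The minimum enclosing circle of a finite set is fixed by two of the points (as a diameter) or three (as a circumcircle).
The farthest pair is A_3–A_6 with squared distance 317. The circle on this segment as diameter has centre (0, 2.5) and r² = 317/4 = 79.25.
Check A_1: distance² to centre = 18.25 ≤ 79.25, so it lies inside.
All remaining points lie in this disk, and no smaller disk contains both endpoints, so this is the minimum enclosing circle.

79.25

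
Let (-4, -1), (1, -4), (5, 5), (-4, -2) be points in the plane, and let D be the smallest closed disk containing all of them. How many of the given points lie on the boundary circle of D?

The farthest pair is (5, 5)–(-4, -2) with squared distance 130. The circle on this segment as diameter has centre (0.5, 1.5) and r² = 130/4 = 32.5.
Check (-4, -1): distance² to centre = 26.5 ≤ 32.5, so it lies inside.
All remaining points lie in this disk, and no smaller disk contains both endpoints, so this is the minimum enclosing circle.
The points at distance exactly r from the centre are (5, 5), (-4, -2) — 2 points.

2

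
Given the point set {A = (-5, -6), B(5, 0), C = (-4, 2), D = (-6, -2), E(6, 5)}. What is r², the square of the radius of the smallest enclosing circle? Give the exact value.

By Welzl's lemma the MEC is supported by two points (diametrically opposite) or three points (on a circumcircle).
The farthest pair is A–E with squared distance 242. The circle on this segment as diameter has centre (0.5, -0.5) and r² = 242/4 = 60.5.
Check B: distance² to centre = 20.5 ≤ 60.5, so it lies inside.
All remaining points lie in this disk, and no smaller disk contains both endpoints, so this is the minimum enclosing circle.

60.5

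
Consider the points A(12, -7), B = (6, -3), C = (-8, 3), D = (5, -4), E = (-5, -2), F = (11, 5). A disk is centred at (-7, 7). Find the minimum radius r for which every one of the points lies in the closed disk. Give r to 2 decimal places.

23.60

The required radius is the distance from (-7, 7) to the farthest point.
Squared distances: 557, 269, 17, 265, 85, 328.
Maximum is 557, attained at A.
r = √557 ≈ 23.60.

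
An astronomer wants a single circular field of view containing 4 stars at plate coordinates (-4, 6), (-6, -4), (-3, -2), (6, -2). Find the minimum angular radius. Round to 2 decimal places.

By Welzl's lemma the MEC is supported by two points (diametrically opposite) or three points (on a circumcircle).
The minimum enclosing circle is determined by three boundary points: (-4, 6), (-6, -4), (6, -2).
Their circumcentre is (-15/29, 3/29) with r² = 39442/841.
The farthest remaining point (-3, -2) is at distance² 8905/841 ≤ 39442/841.
r = √(39442/841) ≈ 6.85.

6.85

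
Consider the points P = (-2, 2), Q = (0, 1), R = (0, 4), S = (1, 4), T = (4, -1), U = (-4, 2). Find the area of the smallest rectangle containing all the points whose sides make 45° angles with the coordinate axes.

In coordinates u = x + y, v = x − y the rectangle is axis-aligned; the map (x,y)→(u,v) scales areas by 2.
u-values: 0, 1, 4, 5, 3, -2; range = 5 − (-2) = 7.
v-values: -4, -1, -4, -3, 5, -6; range = 5 − (-6) = 11.
Area = (7 × 11) / 2 = 38.5.

38.5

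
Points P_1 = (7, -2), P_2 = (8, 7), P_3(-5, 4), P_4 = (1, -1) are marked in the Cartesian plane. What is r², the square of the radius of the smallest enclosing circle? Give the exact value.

18245/361

By Welzl's lemma the MEC is supported by two points (diametrically opposite) or three points (on a circumcircle).
The minimum enclosing circle is determined by three boundary points: P_1, P_2, P_3.
Their circumcentre is (39/19, 59/19) with r² = 18245/361.
The farthest remaining point P_4 is at distance² 6484/361 ≤ 18245/361.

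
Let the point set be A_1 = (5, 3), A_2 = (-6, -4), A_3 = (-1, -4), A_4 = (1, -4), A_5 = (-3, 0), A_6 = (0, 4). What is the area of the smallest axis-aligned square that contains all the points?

The bounding box has width 11 and height 8.
An axis-aligned square enclosing the set must have side ≥ max(width, height).
So the minimum side is max(11, 8) = 11.
Area = 11² = 121.

121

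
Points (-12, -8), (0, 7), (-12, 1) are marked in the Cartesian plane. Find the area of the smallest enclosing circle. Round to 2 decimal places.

289.81

Call the three points A, B, C in the order given.
Side lengths²: AB² = 369, AC² = 81, BC² = 180.
Since AB² = 369 ≥ 180 + 81 = 261, the angle opposite AB is not acute, so the smallest enclosing circle has AB as diameter.
Centre = midpoint of AB = (-6, -0.5), r² = 369/4 = 92.25.
Area = π·r² = π·92.25 ≈ 289.81.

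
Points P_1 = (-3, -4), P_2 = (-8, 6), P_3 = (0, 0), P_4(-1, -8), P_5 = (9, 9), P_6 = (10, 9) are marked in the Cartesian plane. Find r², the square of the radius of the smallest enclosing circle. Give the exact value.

A smallest enclosing disk is always determined by at most three of the input points on its boundary.
The minimum enclosing circle is determined by three boundary points: P_2, P_4, P_6.
Their circumcentre is (49/26, 57/26) with r² = 37925/338.
The farthest remaining point P_5 is at distance² 32777/338 ≤ 37925/338.

37925/338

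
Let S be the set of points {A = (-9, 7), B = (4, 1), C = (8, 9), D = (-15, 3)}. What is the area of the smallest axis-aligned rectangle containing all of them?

184

x ranges over [-15, 8], width 23.
y ranges over [1, 9], height 8.
Area = 23 × 8 = 184.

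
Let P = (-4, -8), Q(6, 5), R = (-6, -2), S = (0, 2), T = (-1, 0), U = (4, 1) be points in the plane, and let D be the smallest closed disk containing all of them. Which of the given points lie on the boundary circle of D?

The minimum enclosing circle of a finite set is fixed by two of the points (as a diameter) or three (as a circumcircle).
The farthest pair is P–Q with squared distance 269. The circle on this segment as diameter has centre (1, -1.5) and r² = 269/4 = 67.25.
Check R: distance² to centre = 49.25 ≤ 67.25, so it lies inside.
All remaining points lie in this disk, and no smaller disk contains both endpoints, so this is the minimum enclosing circle.
The points at distance exactly r from the centre are P, Q — 2 points.

P, Q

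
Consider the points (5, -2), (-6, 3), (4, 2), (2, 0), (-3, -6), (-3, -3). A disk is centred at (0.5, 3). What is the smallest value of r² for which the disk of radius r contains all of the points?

93.25

The required radius is the distance from (0.5, 3) to the farthest point.
Squared distances: 45.25, 42.25, 13.25, 11.25, 93.25, 48.25.
Maximum is 93.25, attained at (-3, -6).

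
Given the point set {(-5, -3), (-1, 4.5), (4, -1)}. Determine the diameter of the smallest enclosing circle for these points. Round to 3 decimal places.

Call the three points A, B, C in the order given.
Side lengths²: AB² = 72.25, AC² = 85, BC² = 55.25.
Since AC² = 85 < 72.25 + 55.25 = 127.5, the triangle is acute, so the smallest enclosing circle is the circumcircle.
Circumcentre = (-6/7, -11/28), r² = 18785/784.
Diameter = 2r = 2√(18785/784) ≈ 9.790.

9.790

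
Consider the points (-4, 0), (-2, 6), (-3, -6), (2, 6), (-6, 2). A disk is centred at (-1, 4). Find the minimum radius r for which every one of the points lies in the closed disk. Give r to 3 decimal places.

10.198

The required radius is the distance from (-1, 4) to the farthest point.
Squared distances: 25, 5, 104, 13, 29.
Maximum is 104, attained at (-3, -6).
r = √104 ≈ 10.198.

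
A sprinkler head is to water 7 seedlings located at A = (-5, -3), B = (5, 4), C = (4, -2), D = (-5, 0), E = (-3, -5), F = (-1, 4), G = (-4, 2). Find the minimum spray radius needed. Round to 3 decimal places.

6.114

The minimum enclosing circle of a finite set is fixed by two of the points (as a diameter) or three (as a circumcircle).
The minimum enclosing circle is determined by three boundary points: A, B, E.
Their circumcentre is (7/34, 7/34) with r² = 21605/578.
The farthest remaining point D is at distance² 15689/578 ≤ 21605/578.
r = √(21605/578) ≈ 6.114.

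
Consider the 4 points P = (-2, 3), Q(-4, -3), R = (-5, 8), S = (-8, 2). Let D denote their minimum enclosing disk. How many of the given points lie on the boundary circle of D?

2

By Welzl's lemma the MEC is supported by two points (diametrically opposite) or three points (on a circumcircle).
The farthest pair is Q–R with squared distance 122. The circle on this segment as diameter has centre (-4.5, 2.5) and r² = 122/4 = 30.5.
Check P: distance² to centre = 6.5 ≤ 30.5, so it lies inside.
All remaining points lie in this disk, and no smaller disk contains both endpoints, so this is the minimum enclosing circle.
The points at distance exactly r from the centre are Q, R — 2 points.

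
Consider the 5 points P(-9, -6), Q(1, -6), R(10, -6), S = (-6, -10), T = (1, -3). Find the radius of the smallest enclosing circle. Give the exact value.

The minimum enclosing circle of a finite set is fixed by two of the points (as a diameter) or three (as a circumcircle).
The farthest pair is P–R with squared distance 361. The circle on this segment as diameter has centre (0.5, -6) and r² = 361/4 = 90.25.
Check Q: distance² to centre = 0.25 ≤ 90.25, so it lies inside.
All remaining points lie in this disk, and no smaller disk contains both endpoints, so this is the minimum enclosing circle.
r = √(90.25) = 9.5.

9.5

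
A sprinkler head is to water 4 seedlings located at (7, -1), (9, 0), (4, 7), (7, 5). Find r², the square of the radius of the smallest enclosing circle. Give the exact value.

A smallest enclosing disk is always determined by at most three of the input points on its boundary.
The minimum enclosing circle is determined by three boundary points: (7, -1), (9, 0), (4, 7).
Their circumcentre is (233/38, 123/38) with r² = 13505/722.
The farthest remaining point (7, 5) is at distance² 2789/722 ≤ 13505/722.

13505/722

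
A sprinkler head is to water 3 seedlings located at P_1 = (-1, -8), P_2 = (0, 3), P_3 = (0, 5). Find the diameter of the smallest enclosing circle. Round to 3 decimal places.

Side lengths²: P_1P_2² = 122, P_1P_3² = 170, P_2P_3² = 4.
Since P_1P_3² = 170 ≥ 122 + 4 = 126, the angle opposite P_1P_3 is not acute, so the smallest enclosing circle has P_1P_3 as diameter.
Centre = midpoint of P_1P_3 = (-0.5, -1.5), r² = 170/4 = 42.5.
Diameter = 2r = 2√(42.5) ≈ 13.038.

13.038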